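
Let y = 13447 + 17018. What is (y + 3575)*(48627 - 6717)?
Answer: 1426616400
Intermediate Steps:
y = 30465
(y + 3575)*(48627 - 6717) = (30465 + 3575)*(48627 - 6717) = 34040*41910 = 1426616400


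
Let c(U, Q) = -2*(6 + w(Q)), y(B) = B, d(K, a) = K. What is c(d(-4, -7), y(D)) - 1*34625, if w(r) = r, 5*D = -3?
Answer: -173179/5 ≈ -34636.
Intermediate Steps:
D = -3/5 (D = (1/5)*(-3) = -3/5 ≈ -0.60000)
c(U, Q) = -12 - 2*Q (c(U, Q) = -2*(6 + Q) = -12 - 2*Q)
c(d(-4, -7), y(D)) - 1*34625 = (-12 - 2*(-3/5)) - 1*34625 = (-12 + 6/5) - 34625 = -54/5 - 34625 = -173179/5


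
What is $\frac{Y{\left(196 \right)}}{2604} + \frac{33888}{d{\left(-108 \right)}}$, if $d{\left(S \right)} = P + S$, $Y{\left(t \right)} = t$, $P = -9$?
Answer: $- \frac{116695}{403} \approx -289.57$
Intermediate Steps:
$d{\left(S \right)} = -9 + S$
$\frac{Y{\left(196 \right)}}{2604} + \frac{33888}{d{\left(-108 \right)}} = \frac{196}{2604} + \frac{33888}{-9 - 108} = 196 \cdot \frac{1}{2604} + \frac{33888}{-117} = \frac{7}{93} + 33888 \left(- \frac{1}{117}\right) = \frac{7}{93} - \frac{11296}{39} = - \frac{116695}{403}$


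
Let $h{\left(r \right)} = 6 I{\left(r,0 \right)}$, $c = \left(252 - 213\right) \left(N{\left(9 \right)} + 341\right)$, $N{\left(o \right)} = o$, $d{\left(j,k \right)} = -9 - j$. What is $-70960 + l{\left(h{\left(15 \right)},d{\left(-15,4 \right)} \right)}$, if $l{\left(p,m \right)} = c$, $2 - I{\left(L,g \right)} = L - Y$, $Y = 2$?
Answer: $-57310$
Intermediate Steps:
$I{\left(L,g \right)} = 4 - L$ ($I{\left(L,g \right)} = 2 - \left(L - 2\right) = 2 - \left(-2 + L\right) = 4 - L$)
$c = 13650$ ($c = \left(252 - 213\right) \left(9 + 341\right) = 39 \cdot 350 = 13650$)
$h{\left(r \right)} = 24 - 6 r$ ($h{\left(r \right)} = 6 \left(4 - r\right) = 24 - 6 r$)
$l{\left(p,m \right)} = 13650$
$-70960 + l{\left(h{\left(15 \right)},d{\left(-15,4 \right)} \right)} = -70960 + 13650 = -57310$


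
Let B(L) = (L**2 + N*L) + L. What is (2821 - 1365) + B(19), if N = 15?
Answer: 2121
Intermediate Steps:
B(L) = L**2 + 16*L (B(L) = (L**2 + 15*L) + L = L**2 + 16*L)
(2821 - 1365) + B(19) = (2821 - 1365) + 19*(16 + 19) = 1456 + 19*35 = 1456 + 665 = 2121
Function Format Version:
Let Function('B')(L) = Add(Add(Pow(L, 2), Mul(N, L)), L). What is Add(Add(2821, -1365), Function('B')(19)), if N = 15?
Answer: 2121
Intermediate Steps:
Function('B')(L) = Add(Pow(L, 2), Mul(16, L)) (Function('B')(L) = Add(Add(Pow(L, 2), Mul(15, L)), L) = Add(Pow(L, 2), Mul(16, L)))
Add(Add(2821, -1365), Function('B')(19)) = Add(Add(2821, -1365), Mul(19, Add(16, 19))) = Add(1456, Mul(19, 35)) = Add(1456, 665) = 2121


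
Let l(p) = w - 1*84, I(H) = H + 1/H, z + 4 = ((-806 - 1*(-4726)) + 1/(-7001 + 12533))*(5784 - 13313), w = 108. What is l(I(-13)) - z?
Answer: 163269840185/5532 ≈ 2.9514e+7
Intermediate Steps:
z = -163269707417/5532 (z = -4 + ((-806 - 1*(-4726)) + 1/(-7001 + 12533))*(5784 - 13313) = -4 + ((-806 + 4726) + 1/5532)*(-7529) = -4 + (3920 + 1/5532)*(-7529) = -4 + (21685441/5532)*(-7529) = -4 - 163269685289/5532 = -163269707417/5532 ≈ -2.9514e+7)
l(p) = 24 (l(p) = 108 - 1*84 = 108 - 84 = 24)
l(I(-13)) - z = 24 - 1*(-163269707417/5532) = 24 + 163269707417/5532 = 163269840185/5532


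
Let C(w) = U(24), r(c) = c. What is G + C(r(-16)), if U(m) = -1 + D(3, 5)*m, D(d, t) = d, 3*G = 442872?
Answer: 147695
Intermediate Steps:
G = 147624 (G = (⅓)*442872 = 147624)
U(m) = -1 + 3*m
C(w) = 71 (C(w) = -1 + 3*24 = -1 + 72 = 71)
G + C(r(-16)) = 147624 + 71 = 147695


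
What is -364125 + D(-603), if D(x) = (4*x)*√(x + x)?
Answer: -364125 - 7236*I*√134 ≈ -3.6413e+5 - 83763.0*I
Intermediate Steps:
D(x) = 4*√2*x^(3/2) (D(x) = (4*x)*√(2*x) = (4*x)*(√2*√x) = 4*√2*x^(3/2))
-364125 + D(-603) = -364125 + 4*√2*(-603)^(3/2) = -364125 + 4*√2*(-1809*I*√67) = -364125 - 7236*I*√134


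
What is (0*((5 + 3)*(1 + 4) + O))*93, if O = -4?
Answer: 0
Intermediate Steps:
(0*((5 + 3)*(1 + 4) + O))*93 = (0*((5 + 3)*(1 + 4) - 4))*93 = (0*(8*5 - 4))*93 = (0*(40 - 4))*93 = (0*36)*93 = 0*93 = 0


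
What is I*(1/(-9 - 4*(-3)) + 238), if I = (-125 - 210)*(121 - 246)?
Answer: 29940625/3 ≈ 9.9802e+6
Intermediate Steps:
I = 41875 (I = -335*(-125) = 41875)
I*(1/(-9 - 4*(-3)) + 238) = 41875*(1/(-9 - 4*(-3)) + 238) = 41875*(1/(-9 + 12) + 238) = 41875*(1/3 + 238) = 41875*(⅓ + 238) = 41875*(715/3) = 29940625/3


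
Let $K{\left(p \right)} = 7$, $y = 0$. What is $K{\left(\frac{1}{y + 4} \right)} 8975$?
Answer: $62825$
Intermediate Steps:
$K{\left(\frac{1}{y + 4} \right)} 8975 = 7 \cdot 8975 = 62825$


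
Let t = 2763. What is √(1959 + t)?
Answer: √4722 ≈ 68.717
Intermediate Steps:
√(1959 + t) = √(1959 + 2763) = √4722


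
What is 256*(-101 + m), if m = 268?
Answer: 42752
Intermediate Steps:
256*(-101 + m) = 256*(-101 + 268) = 256*167 = 42752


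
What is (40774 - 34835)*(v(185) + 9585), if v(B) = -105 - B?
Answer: 55203005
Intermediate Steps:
(40774 - 34835)*(v(185) + 9585) = (40774 - 34835)*((-105 - 1*185) + 9585) = 5939*((-105 - 185) + 9585) = 5939*(-290 + 9585) = 5939*9295 = 55203005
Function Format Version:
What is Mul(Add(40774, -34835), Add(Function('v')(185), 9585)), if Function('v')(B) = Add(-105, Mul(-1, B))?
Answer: 55203005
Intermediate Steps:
Mul(Add(40774, -34835), Add(Function('v')(185), 9585)) = Mul(Add(40774, -34835), Add(Add(-105, Mul(-1, 185)), 9585)) = Mul(5939, Add(Add(-105, -185), 9585)) = Mul(5939, Add(-290, 9585)) = Mul(5939, 9295) = 55203005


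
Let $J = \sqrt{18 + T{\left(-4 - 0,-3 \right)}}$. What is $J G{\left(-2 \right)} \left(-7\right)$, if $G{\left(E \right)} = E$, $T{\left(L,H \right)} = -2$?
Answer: $56$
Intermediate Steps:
$J = 4$ ($J = \sqrt{18 - 2} = \sqrt{16} = 4$)
$J G{\left(-2 \right)} \left(-7\right) = 4 \left(-2\right) \left(-7\right) = \left(-8\right) \left(-7\right) = 56$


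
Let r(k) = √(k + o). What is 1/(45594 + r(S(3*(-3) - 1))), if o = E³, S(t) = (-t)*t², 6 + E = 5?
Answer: 5066/230979093 - √111/692937279 ≈ 2.1918e-5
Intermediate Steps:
E = -1 (E = -6 + 5 = -1)
S(t) = -t³
o = -1 (o = (-1)³ = -1)
r(k) = √(-1 + k) (r(k) = √(k - 1) = √(-1 + k))
1/(45594 + r(S(3*(-3) - 1))) = 1/(45594 + √(-1 - (3*(-3) - 1)³)) = 1/(45594 + √(-1 - (-9 - 1)³)) = 1/(45594 + √(-1 - 1*(-10)³)) = 1/(45594 + √(-1 - 1*(-1000))) = 1/(45594 + √(-1 + 1000)) = 1/(45594 + √999) = 1/(45594 + 3*√111)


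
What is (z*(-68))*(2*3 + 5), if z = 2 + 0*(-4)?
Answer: -1496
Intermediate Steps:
z = 2 (z = 2 + 0 = 2)
(z*(-68))*(2*3 + 5) = (2*(-68))*(2*3 + 5) = -136*(6 + 5) = -136*11 = -1496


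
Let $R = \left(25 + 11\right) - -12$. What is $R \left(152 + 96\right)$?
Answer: $11904$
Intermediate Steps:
$R = 48$ ($R = 36 + 12 = 48$)
$R \left(152 + 96\right) = 48 \left(152 + 96\right) = 48 \cdot 248 = 11904$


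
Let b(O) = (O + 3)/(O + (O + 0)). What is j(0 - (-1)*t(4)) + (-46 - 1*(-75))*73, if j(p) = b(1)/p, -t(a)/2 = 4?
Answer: 8467/4 ≈ 2116.8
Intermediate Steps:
t(a) = -8 (t(a) = -2*4 = -8)
b(O) = (3 + O)/(2*O) (b(O) = (3 + O)/(O + O) = (3 + O)/((2*O)) = (3 + O)*(1/(2*O)) = (3 + O)/(2*O))
j(p) = 2/p (j(p) = ((½)*(3 + 1)/1)/p = ((½)*1*4)/p = 2/p)
j(0 - (-1)*t(4)) + (-46 - 1*(-75))*73 = 2/(0 - (-1)*(-8)) + (-46 - 1*(-75))*73 = 2/(0 - 1*8) + (-46 + 75)*73 = 2/(0 - 8) + 29*73 = 2/(-8) + 2117 = 2*(-⅛) + 2117 = -¼ + 2117 = 8467/4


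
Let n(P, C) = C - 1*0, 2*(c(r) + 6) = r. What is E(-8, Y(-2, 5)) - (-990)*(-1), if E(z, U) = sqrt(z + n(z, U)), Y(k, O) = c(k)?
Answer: -990 + I*sqrt(15) ≈ -990.0 + 3.873*I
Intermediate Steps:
c(r) = -6 + r/2
n(P, C) = C (n(P, C) = C + 0 = C)
Y(k, O) = -6 + k/2
E(z, U) = sqrt(U + z) (E(z, U) = sqrt(z + U) = sqrt(U + z))
E(-8, Y(-2, 5)) - (-990)*(-1) = sqrt((-6 + (1/2)*(-2)) - 8) - (-990)*(-1) = sqrt((-6 - 1) - 8) - 66*15 = sqrt(-7 - 8) - 990 = sqrt(-15) - 990 = I*sqrt(15) - 990 = -990 + I*sqrt(15)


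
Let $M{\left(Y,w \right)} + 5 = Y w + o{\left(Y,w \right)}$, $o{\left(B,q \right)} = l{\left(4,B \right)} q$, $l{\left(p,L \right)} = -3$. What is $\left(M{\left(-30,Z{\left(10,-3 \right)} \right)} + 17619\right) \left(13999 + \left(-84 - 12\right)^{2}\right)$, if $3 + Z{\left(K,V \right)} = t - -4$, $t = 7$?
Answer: $402780250$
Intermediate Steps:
$Z{\left(K,V \right)} = 8$ ($Z{\left(K,V \right)} = -3 + \left(7 - -4\right) = -3 + \left(7 + 4\right) = -3 + 11 = 8$)
$o{\left(B,q \right)} = - 3 q$
$M{\left(Y,w \right)} = -5 - 3 w + Y w$ ($M{\left(Y,w \right)} = -5 + \left(Y w - 3 w\right) = -5 + \left(- 3 w + Y w\right) = -5 - 3 w + Y w$)
$\left(M{\left(-30,Z{\left(10,-3 \right)} \right)} + 17619\right) \left(13999 + \left(-84 - 12\right)^{2}\right) = \left(\left(-5 - 24 - 240\right) + 17619\right) \left(13999 + \left(-84 - 12\right)^{2}\right) = \left(\left(-5 - 24 - 240\right) + 17619\right) \left(13999 + \left(-96\right)^{2}\right) = \left(-269 + 17619\right) \left(13999 + 9216\right) = 17350 \cdot 23215 = 402780250$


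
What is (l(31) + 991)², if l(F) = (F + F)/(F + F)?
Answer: 984064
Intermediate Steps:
l(F) = 1 (l(F) = (2*F)/((2*F)) = (2*F)*(1/(2*F)) = 1)
(l(31) + 991)² = (1 + 991)² = 992² = 984064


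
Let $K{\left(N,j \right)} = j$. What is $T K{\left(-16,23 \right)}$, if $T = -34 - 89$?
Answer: $-2829$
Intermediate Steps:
$T = -123$ ($T = -34 - 89 = -123$)
$T K{\left(-16,23 \right)} = \left(-123\right) 23 = -2829$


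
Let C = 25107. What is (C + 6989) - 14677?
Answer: 17419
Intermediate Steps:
(C + 6989) - 14677 = (25107 + 6989) - 14677 = 32096 - 14677 = 17419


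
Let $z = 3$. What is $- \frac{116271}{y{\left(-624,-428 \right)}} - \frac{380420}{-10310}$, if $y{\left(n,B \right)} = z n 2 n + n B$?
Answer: $\frac{32971976125}{894677056} \approx 36.854$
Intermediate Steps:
$y{\left(n,B \right)} = 6 n^{2} + B n$ ($y{\left(n,B \right)} = 3 n 2 n + n B = 6 n n + B n = 6 n^{2} + B n$)
$- \frac{116271}{y{\left(-624,-428 \right)}} - \frac{380420}{-10310} = - \frac{116271}{\left(-624\right) \left(-428 + 6 \left(-624\right)\right)} - \frac{380420}{-10310} = - \frac{116271}{\left(-624\right) \left(-428 - 3744\right)} - - \frac{38042}{1031} = - \frac{116271}{\left(-624\right) \left(-4172\right)} + \frac{38042}{1031} = - \frac{116271}{2603328} + \frac{38042}{1031} = \left(-116271\right) \frac{1}{2603328} + \frac{38042}{1031} = - \frac{38757}{867776} + \frac{38042}{1031} = \frac{32971976125}{894677056}$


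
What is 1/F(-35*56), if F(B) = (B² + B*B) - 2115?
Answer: 1/7681085 ≈ 1.3019e-7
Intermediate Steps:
F(B) = -2115 + 2*B² (F(B) = (B² + B²) - 2115 = 2*B² - 2115 = -2115 + 2*B²)
1/F(-35*56) = 1/(-2115 + 2*(-35*56)²) = 1/(-2115 + 2*(-1960)²) = 1/(-2115 + 2*3841600) = 1/(-2115 + 7683200) = 1/7681085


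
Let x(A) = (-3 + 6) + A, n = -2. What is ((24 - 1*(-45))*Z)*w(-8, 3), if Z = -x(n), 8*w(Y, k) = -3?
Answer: 207/8 ≈ 25.875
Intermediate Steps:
w(Y, k) = -3/8 (w(Y, k) = (⅛)*(-3) = -3/8)
x(A) = 3 + A
Z = -1 (Z = -(3 - 2) = -1*1 = -1)
((24 - 1*(-45))*Z)*w(-8, 3) = ((24 - 1*(-45))*(-1))*(-3/8) = ((24 + 45)*(-1))*(-3/8) = (69*(-1))*(-3/8) = -69*(-3/8) = 207/8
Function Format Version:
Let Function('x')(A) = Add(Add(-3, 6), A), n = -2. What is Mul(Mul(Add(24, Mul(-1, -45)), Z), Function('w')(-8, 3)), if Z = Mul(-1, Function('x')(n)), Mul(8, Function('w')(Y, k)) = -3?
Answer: Rational(207, 8) ≈ 25.875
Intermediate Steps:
Function('w')(Y, k) = Rational(-3, 8) (Function('w')(Y, k) = Mul(Rational(1, 8), -3) = Rational(-3, 8))
Function('x')(A) = Add(3, A)
Z = -1 (Z = Mul(-1, Add(3, -2)) = Mul(-1, 1) = -1)
Mul(Mul(Add(24, Mul(-1, -45)), Z), Function('w')(-8, 3)) = Mul(Mul(Add(24, Mul(-1, -45)), -1), Rational(-3, 8)) = Mul(Mul(Add(24, 45), -1), Rational(-3, 8)) = Mul(Mul(69, -1), Rational(-3, 8)) = Mul(-69, Rational(-3, 8)) = Rational(207, 8)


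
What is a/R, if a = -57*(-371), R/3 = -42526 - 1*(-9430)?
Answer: -1007/4728 ≈ -0.21299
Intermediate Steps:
R = -99288 (R = 3*(-42526 - 1*(-9430)) = 3*(-42526 + 9430) = 3*(-33096) = -99288)
a = 21147
a/R = 21147/(-99288) = 21147*(-1/99288) = -1007/4728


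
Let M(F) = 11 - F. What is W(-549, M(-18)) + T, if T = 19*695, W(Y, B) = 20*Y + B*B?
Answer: 3066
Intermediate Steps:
W(Y, B) = B² + 20*Y (W(Y, B) = 20*Y + B² = B² + 20*Y)
T = 13205
W(-549, M(-18)) + T = ((11 - 1*(-18))² + 20*(-549)) + 13205 = ((11 + 18)² - 10980) + 13205 = (29² - 10980) + 13205 = (841 - 10980) + 13205 = -10139 + 13205 = 3066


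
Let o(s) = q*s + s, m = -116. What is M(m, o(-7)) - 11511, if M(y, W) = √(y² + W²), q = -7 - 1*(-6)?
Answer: -11395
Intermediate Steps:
q = -1 (q = -7 + 6 = -1)
o(s) = 0 (o(s) = -s + s = 0)
M(y, W) = √(W² + y²)
M(m, o(-7)) - 11511 = √(0² + (-116)²) - 11511 = √(0 + 13456) - 11511 = √13456 - 11511 = 116 - 11511 = -11395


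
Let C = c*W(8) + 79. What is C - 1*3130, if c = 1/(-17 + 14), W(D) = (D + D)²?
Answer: -9409/3 ≈ -3136.3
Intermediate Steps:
W(D) = 4*D² (W(D) = (2*D)² = 4*D²)
c = -⅓ (c = 1/(-3) = -⅓ ≈ -0.33333)
C = -19/3 (C = -4*8²/3 + 79 = -4*64/3 + 79 = -⅓*256 + 79 = -256/3 + 79 = -19/3 ≈ -6.3333)
C - 1*3130 = -19/3 - 1*3130 = -19/3 - 3130 = -9409/3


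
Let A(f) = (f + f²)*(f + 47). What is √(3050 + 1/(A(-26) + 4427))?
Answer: √996672701527/18077 ≈ 55.227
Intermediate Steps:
A(f) = (47 + f)*(f + f²) (A(f) = (f + f²)*(47 + f) = (47 + f)*(f + f²))
√(3050 + 1/(A(-26) + 4427)) = √(3050 + 1/(-26*(47 + (-26)² + 48*(-26)) + 4427)) = √(3050 + 1/(-26*(47 + 676 - 1248) + 4427)) = √(3050 + 1/(-26*(-525) + 4427)) = √(3050 + 1/(13650 + 4427)) = √(3050 + 1/18077) = √(55134851/18077) = √996672701527/18077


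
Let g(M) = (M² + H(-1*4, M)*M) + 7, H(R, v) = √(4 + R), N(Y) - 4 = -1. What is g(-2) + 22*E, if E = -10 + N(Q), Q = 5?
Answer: -143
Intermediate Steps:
N(Y) = 3 (N(Y) = 4 - 1 = 3)
E = -7 (E = -10 + 3 = -7)
g(M) = 7 + M² (g(M) = (M² + √(4 - 1*4)*M) + 7 = (M² + √(4 - 4)*M) + 7 = (M² + √0*M) + 7 = (M² + 0*M) + 7 = (M² + 0) + 7 = M² + 7 = 7 + M²)
g(-2) + 22*E = (7 + (-2)²) + 22*(-7) = (7 + 4) - 154 = 11 - 154 = -143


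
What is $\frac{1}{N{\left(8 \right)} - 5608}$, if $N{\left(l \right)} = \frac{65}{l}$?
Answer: $- \frac{8}{44799} \approx -0.00017858$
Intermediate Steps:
$\frac{1}{N{\left(8 \right)} - 5608} = \frac{1}{\frac{65}{8} - 5608} = \frac{1}{- \frac{44799}{8}} = - \frac{8}{44799}$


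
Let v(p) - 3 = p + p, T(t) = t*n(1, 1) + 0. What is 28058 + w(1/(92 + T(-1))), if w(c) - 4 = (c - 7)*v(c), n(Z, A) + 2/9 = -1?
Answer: 19738565862/703921 ≈ 28041.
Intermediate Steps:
n(Z, A) = -11/9 (n(Z, A) = -2/9 - 1 = -11/9)
T(t) = -11*t/9 (T(t) = t*(-11/9) + 0 = -11*t/9 + 0 = -11*t/9)
v(p) = 3 + 2*p (v(p) = 3 + (p + p) = 3 + 2*p)
w(c) = 4 + (-7 + c)*(3 + 2*c) (w(c) = 4 + (c - 7)*(3 + 2*c) = 4 + (-7 + c)*(3 + 2*c))
28058 + w(1/(92 + T(-1))) = 28058 + (-17 - 11/(92 - 11/9*(-1)) + 2*(1/(92 - 11/9*(-1)))**2) = 28058 + (-17 - 11/(92 + 11/9) + 2*(1/(92 + 11/9))**2) = 28058 + (-17 - 11/839/9 + 2*(1/(839/9))**2) = 28058 + (-17 - 11*9/839 + 2*(9/839)**2) = 28058 + (-17 - 99/839 + 2*(81/703921)) = 28058 + (-17 - 99/839 + 162/703921) = 28058 - 12049556/703921 = 19738565862/703921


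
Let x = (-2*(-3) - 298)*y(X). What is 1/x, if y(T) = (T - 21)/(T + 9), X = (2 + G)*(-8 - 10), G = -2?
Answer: 3/2044 ≈ 0.0014677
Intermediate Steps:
X = 0 (X = (2 - 2)*(-8 - 10) = 0*(-18) = 0)
y(T) = (-21 + T)/(9 + T)
x = 2044/3 (x = (-2*(-3) - 298)*((-21 + 0)/(9 + 0)) = (6 - 298)*(-21/9) = -292*(-21)/9 = -292*(-7/3) = 2044/3 ≈ 681.33)
1/x = 1/(2044/3) = 3/2044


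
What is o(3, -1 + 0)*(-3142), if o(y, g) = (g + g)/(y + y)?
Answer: 3142/3 ≈ 1047.3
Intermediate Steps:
o(y, g) = g/y (o(y, g) = (2*g)/((2*y)) = (2*g)*(1/(2*y)) = g/y)
o(3, -1 + 0)*(-3142) = ((-1 + 0)/3)*(-3142) = -1*⅓*(-3142) = -⅓*(-3142) = 3142/3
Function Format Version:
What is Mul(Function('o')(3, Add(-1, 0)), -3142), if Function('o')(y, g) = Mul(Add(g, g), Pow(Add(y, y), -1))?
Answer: Rational(3142, 3) ≈ 1047.3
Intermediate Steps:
Function('o')(y, g) = Mul(g, Pow(y, -1)) (Function('o')(y, g) = Mul(Mul(2, g), Pow(Mul(2, y), -1)) = Mul(Mul(2, g), Mul(Rational(1, 2), Pow(y, -1))) = Mul(g, Pow(y, -1)))
Mul(Function('o')(3, Add(-1, 0)), -3142) = Mul(Mul(Add(-1, 0), Pow(3, -1)), -3142) = Mul(Mul(-1, Rational(1, 3)), -3142) = Mul(Rational(-1, 3), -3142) = Rational(3142, 3)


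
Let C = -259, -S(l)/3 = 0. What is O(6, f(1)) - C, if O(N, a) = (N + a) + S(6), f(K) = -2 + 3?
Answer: 266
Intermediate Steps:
f(K) = 1
S(l) = 0 (S(l) = -3*0 = 0)
O(N, a) = N + a (O(N, a) = (N + a) + 0 = N + a)
O(6, f(1)) - C = (6 + 1) - 1*(-259) = 7 + 259 = 266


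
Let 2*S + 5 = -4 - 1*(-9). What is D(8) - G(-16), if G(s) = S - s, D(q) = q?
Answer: -8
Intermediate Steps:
S = 0 (S = -5/2 + (-4 - 1*(-9))/2 = -5/2 + (-4 + 9)/2 = -5/2 + (½)*5 = -5/2 + 5/2 = 0)
G(s) = -s (G(s) = 0 - s = -s)
D(8) - G(-16) = 8 - (-1)*(-16) = 8 - 1*16 = 8 - 16 = -8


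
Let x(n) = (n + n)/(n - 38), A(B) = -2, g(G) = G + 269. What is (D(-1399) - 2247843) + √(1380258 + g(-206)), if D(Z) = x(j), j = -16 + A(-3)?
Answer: -31469793/14 + 9*√17041 ≈ -2.2467e+6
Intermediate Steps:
g(G) = 269 + G
j = -18 (j = -16 - 2 = -18)
x(n) = 2*n/(-38 + n) (x(n) = (2*n)/(-38 + n) = 2*n/(-38 + n))
D(Z) = 9/14 (D(Z) = 2*(-18)/(-38 - 18) = 2*(-18)/(-56) = 2*(-18)*(-1/56) = 9/14)
(D(-1399) - 2247843) + √(1380258 + g(-206)) = (9/14 - 2247843) + √(1380258 + (269 - 206)) = -31469793/14 + √(1380258 + 63) = -31469793/14 + √1380321 = -31469793/14 + 9*√17041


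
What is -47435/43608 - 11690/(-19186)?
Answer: -200155195/418331544 ≈ -0.47846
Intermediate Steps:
-47435/43608 - 11690/(-19186) = -47435*1/43608 - 11690*(-1/19186) = -47435/43608 + 5845/9593 = -200155195/418331544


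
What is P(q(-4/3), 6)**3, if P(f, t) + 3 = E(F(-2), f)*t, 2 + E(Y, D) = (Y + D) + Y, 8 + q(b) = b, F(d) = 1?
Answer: -205379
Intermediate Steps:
q(b) = -8 + b
E(Y, D) = -2 + D + 2*Y (E(Y, D) = -2 + ((Y + D) + Y) = -2 + ((D + Y) + Y) = -2 + (D + 2*Y) = -2 + D + 2*Y)
P(f, t) = -3 + f*t (P(f, t) = -3 + (-2 + f + 2*1)*t = -3 + (-2 + f + 2)*t = -3 + f*t)
P(q(-4/3), 6)**3 = (-3 + (-8 - 4/3)*6)**3 = (-3 - 28/3*6)**3 = (-3 - 56)**3 = (-59)**3 = -205379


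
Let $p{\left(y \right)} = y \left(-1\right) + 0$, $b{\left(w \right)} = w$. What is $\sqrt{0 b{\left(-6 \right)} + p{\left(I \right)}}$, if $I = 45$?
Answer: $3 i \sqrt{5} \approx 6.7082 i$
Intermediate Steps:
$p{\left(y \right)} = - y$ ($p{\left(y \right)} = - y + 0 = - y$)
$\sqrt{0 b{\left(-6 \right)} + p{\left(I \right)}} = \sqrt{0 \left(-6\right) - 45} = \sqrt{0 - 45} = \sqrt{-45} = 3 i \sqrt{5}$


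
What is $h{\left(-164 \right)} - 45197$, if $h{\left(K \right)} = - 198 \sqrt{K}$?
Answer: $-45197 - 396 i \sqrt{41} \approx -45197.0 - 2535.6 i$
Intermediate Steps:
$h{\left(-164 \right)} - 45197 = - 198 \sqrt{-164} - 45197 = - 198 \cdot 2 i \sqrt{41} - 45197 = - 396 i \sqrt{41} - 45197 = -45197 - 396 i \sqrt{41}$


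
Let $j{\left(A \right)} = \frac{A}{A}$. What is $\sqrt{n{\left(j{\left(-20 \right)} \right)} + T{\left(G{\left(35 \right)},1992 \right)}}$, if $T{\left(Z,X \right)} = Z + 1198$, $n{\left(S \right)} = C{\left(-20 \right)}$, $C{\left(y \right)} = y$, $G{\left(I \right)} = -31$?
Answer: $\sqrt{1147} \approx 33.867$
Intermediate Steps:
$j{\left(A \right)} = 1$
$n{\left(S \right)} = -20$
$T{\left(Z,X \right)} = 1198 + Z$
$\sqrt{n{\left(j{\left(-20 \right)} \right)} + T{\left(G{\left(35 \right)},1992 \right)}} = \sqrt{-20 + \left(1198 - 31\right)} = \sqrt{-20 + 1167} = \sqrt{1147}$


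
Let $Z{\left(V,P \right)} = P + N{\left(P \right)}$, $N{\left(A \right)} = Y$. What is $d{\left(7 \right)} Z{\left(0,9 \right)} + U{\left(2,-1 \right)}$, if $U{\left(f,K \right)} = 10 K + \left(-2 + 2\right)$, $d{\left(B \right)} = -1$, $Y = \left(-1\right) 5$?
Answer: $-14$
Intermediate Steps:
$Y = -5$
$N{\left(A \right)} = -5$
$Z{\left(V,P \right)} = -5 + P$ ($Z{\left(V,P \right)} = P - 5 = -5 + P$)
$U{\left(f,K \right)} = 10 K$ ($U{\left(f,K \right)} = 10 K + 0 = 10 K$)
$d{\left(7 \right)} Z{\left(0,9 \right)} + U{\left(2,-1 \right)} = - (-5 + 9) + 10 \left(-1\right) = \left(-1\right) 4 - 10 = -4 - 10 = -14$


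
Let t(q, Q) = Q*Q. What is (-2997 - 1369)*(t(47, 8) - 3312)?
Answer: 14180768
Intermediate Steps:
t(q, Q) = Q²
(-2997 - 1369)*(t(47, 8) - 3312) = (-2997 - 1369)*(8² - 3312) = -4366*(64 - 3312) = -4366*(-3248) = 14180768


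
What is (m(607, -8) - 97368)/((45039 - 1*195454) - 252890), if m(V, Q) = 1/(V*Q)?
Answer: 472819009/1958449080 ≈ 0.24143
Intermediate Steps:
m(V, Q) = 1/(Q*V)
(m(607, -8) - 97368)/((45039 - 1*195454) - 252890) = (1/(-8*607) - 97368)/((45039 - 1*195454) - 252890) = (-⅛*1/607 - 97368)/((45039 - 195454) - 252890) = (-1/4856 - 97368)/(-150415 - 252890) = -472819009/4856/(-403305) = -472819009/4856*(-1/403305) = 472819009/1958449080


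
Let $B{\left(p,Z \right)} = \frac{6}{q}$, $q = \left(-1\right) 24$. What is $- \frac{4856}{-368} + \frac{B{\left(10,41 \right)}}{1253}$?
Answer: $\frac{1521119}{115276} \approx 13.195$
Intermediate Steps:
$q = -24$
$B{\left(p,Z \right)} = - \frac{1}{4}$ ($B{\left(p,Z \right)} = \frac{6}{-24} = 6 \left(- \frac{1}{24}\right) = - \frac{1}{4}$)
$- \frac{4856}{-368} + \frac{B{\left(10,41 \right)}}{1253} = - \frac{4856}{-368} - \frac{1}{4 \cdot 1253} = \left(-4856\right) \left(- \frac{1}{368}\right) - \frac{1}{5012} = \frac{607}{46} - \frac{1}{5012} = \frac{1521119}{115276}$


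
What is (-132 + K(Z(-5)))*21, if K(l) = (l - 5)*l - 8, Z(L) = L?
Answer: -1890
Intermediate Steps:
K(l) = -8 + l*(-5 + l) (K(l) = (-5 + l)*l - 8 = l*(-5 + l) - 8 = -8 + l*(-5 + l))
(-132 + K(Z(-5)))*21 = (-132 + (-8 + (-5)² - 5*(-5)))*21 = (-132 + (-8 + 25 + 25))*21 = (-132 + 42)*21 = -90*21 = -1890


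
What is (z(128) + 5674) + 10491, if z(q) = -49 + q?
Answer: 16244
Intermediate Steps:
(z(128) + 5674) + 10491 = ((-49 + 128) + 5674) + 10491 = (79 + 5674) + 10491 = 5753 + 10491 = 16244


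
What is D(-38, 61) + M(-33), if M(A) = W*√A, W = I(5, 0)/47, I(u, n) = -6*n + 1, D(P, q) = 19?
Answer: 19 + I*√33/47 ≈ 19.0 + 0.12222*I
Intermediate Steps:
I(u, n) = 1 - 6*n
W = 1/47 (W = (1 - 6*0)/47 = (1 + 0)*(1/47) = 1*(1/47) = 1/47 ≈ 0.021277)
M(A) = √A/47
D(-38, 61) + M(-33) = 19 + √(-33)/47 = 19 + (I*√33)/47 = 19 + I*√33/47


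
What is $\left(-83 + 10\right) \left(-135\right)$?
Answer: $9855$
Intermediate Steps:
$\left(-83 + 10\right) \left(-135\right) = \left(-73\right) \left(-135\right) = 9855$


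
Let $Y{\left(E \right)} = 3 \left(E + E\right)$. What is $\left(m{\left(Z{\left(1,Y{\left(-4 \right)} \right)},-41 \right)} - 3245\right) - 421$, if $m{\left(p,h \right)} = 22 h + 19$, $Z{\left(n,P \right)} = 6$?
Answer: $-4549$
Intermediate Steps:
$Y{\left(E \right)} = 6 E$ ($Y{\left(E \right)} = 3 \cdot 2 E = 6 E$)
$m{\left(p,h \right)} = 19 + 22 h$
$\left(m{\left(Z{\left(1,Y{\left(-4 \right)} \right)},-41 \right)} - 3245\right) - 421 = \left(\left(19 + 22 \left(-41\right)\right) - 3245\right) - 421 = \left(\left(19 - 902\right) - 3245\right) - 421 = \left(-883 - 3245\right) - 421 = -4128 - 421 = -4549$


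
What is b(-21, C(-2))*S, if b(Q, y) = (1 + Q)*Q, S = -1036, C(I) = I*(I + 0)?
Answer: -435120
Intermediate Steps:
C(I) = I² (C(I) = I*I = I²)
b(Q, y) = Q*(1 + Q)
b(-21, C(-2))*S = -21*(1 - 21)*(-1036) = -21*(-20)*(-1036) = 420*(-1036) = -435120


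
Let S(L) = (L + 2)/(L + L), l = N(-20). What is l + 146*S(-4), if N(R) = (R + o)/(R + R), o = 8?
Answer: 184/5 ≈ 36.800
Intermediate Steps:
N(R) = (8 + R)/(2*R) (N(R) = (R + 8)/(R + R) = (8 + R)/((2*R)) = (8 + R)*(1/(2*R)) = (8 + R)/(2*R))
l = 3/10 (l = (1/2)*(8 - 20)/(-20) = (1/2)*(-1/20)*(-12) = 3/10 ≈ 0.30000)
S(L) = (2 + L)/(2*L) (S(L) = (2 + L)/((2*L)) = (2 + L)*(1/(2*L)) = (2 + L)/(2*L))
l + 146*S(-4) = 3/10 + 146*((1/2)*(2 - 4)/(-4)) = 3/10 + 146*((1/2)*(-1/4)*(-2)) = 3/10 + 146*(1/4) = 3/10 + 73/2 = 184/5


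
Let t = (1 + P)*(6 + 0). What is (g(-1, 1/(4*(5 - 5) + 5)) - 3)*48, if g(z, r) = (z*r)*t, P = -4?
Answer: 144/5 ≈ 28.800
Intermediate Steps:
t = -18 (t = (1 - 4)*(6 + 0) = -3*6 = -18)
g(z, r) = -18*r*z (g(z, r) = (z*r)*(-18) = (r*z)*(-18) = -18*r*z)
(g(-1, 1/(4*(5 - 5) + 5)) - 3)*48 = (-18*(-1)/(4*(5 - 5) + 5) - 3)*48 = (-18*(-1)/(4*0 + 5) - 3)*48 = (-18*(-1)/(0 + 5) - 3)*48 = (-18*(-1)/5 - 3)*48 = (-18*⅕*(-1) - 3)*48 = (18/5 - 3)*48 = (⅗)*48 = 144/5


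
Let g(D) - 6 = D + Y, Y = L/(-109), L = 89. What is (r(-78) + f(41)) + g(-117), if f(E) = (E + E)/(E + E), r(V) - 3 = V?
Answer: -20254/109 ≈ -185.82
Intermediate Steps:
r(V) = 3 + V
f(E) = 1 (f(E) = (2*E)/((2*E)) = (2*E)*(1/(2*E)) = 1)
Y = -89/109 (Y = 89/(-109) = 89*(-1/109) = -89/109 ≈ -0.81651)
g(D) = 565/109 + D (g(D) = 6 + (D - 89/109) = 6 + (-89/109 + D) = 565/109 + D)
(r(-78) + f(41)) + g(-117) = ((3 - 78) + 1) + (565/109 - 117) = (-75 + 1) - 12188/109 = -74 - 12188/109 = -20254/109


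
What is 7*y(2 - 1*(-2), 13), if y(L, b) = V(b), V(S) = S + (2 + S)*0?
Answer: 91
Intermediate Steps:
V(S) = S (V(S) = S + 0 = S)
y(L, b) = b
7*y(2 - 1*(-2), 13) = 7*13 = 91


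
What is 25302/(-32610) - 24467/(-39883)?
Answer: -35208466/216764105 ≈ -0.16243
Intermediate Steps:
25302/(-32610) - 24467/(-39883) = 25302*(-1/32610) - 24467*(-1/39883) = -4217/5435 + 24467/39883 = -35208466/216764105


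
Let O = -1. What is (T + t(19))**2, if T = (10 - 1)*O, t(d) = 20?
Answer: 121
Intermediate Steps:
T = -9 (T = (10 - 1)*(-1) = 9*(-1) = -9)
(T + t(19))**2 = (-9 + 20)**2 = 11**2 = 121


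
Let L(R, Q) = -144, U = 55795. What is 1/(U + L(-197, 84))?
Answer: 1/55651 ≈ 1.7969e-5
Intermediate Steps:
1/(U + L(-197, 84)) = 1/(55795 - 144) = 1/55651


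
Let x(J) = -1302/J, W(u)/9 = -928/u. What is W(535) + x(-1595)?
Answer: -2524974/170665 ≈ -14.795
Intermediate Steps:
W(u) = -8352/u (W(u) = 9*(-928/u) = -8352/u)
W(535) + x(-1595) = -8352/535 - 1302/(-1595) = -8352*1/535 - 1302*(-1/1595) = -8352/535 + 1302/1595 = -2524974/170665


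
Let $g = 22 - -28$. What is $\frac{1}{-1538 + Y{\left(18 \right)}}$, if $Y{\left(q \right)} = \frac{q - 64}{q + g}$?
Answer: $- \frac{34}{52315} \approx -0.00064991$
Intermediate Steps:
$g = 50$ ($g = 22 + 28 = 50$)
$Y{\left(q \right)} = \frac{-64 + q}{50 + q}$ ($Y{\left(q \right)} = \frac{q - 64}{q + 50} = \frac{-64 + q}{50 + q}$)
$\frac{1}{-1538 + Y{\left(18 \right)}} = \frac{1}{-1538 + \frac{-64 + 18}{50 + 18}} = \frac{1}{-1538 + \frac{1}{68} \left(-46\right)} = \frac{1}{-1538 - \frac{23}{34}} = \frac{1}{- \frac{52315}{34}} = - \frac{34}{52315}$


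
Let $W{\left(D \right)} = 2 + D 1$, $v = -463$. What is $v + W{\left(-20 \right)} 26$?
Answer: $-931$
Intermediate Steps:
$W{\left(D \right)} = 2 + D$
$v + W{\left(-20 \right)} 26 = -463 + \left(2 - 20\right) 26 = -463 - 468 = -931$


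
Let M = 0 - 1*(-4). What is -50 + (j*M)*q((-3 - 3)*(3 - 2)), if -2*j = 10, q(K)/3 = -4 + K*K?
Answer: -1970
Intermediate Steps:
q(K) = -12 + 3*K**2 (q(K) = 3*(-4 + K*K) = 3*(-4 + K**2) = -12 + 3*K**2)
j = -5 (j = -1/2*10 = -5)
M = 4 (M = 0 + 4 = 4)
-50 + (j*M)*q((-3 - 3)*(3 - 2)) = -50 + (-5*4)*(-12 + 3*((-3 - 3)*(3 - 2))**2) = -50 - 20*(-12 + 3*(-6*1)**2) = -50 - 20*(-12 + 3*(-6)**2) = -50 - 20*(-12 + 3*36) = -50 - 20*(-12 + 108) = -50 - 20*96 = -50 - 1920 = -1970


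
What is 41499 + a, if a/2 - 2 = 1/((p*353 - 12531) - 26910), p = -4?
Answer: 1695522057/40853 ≈ 41503.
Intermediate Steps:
a = 163410/40853 (a = 4 + 2/((-4*353 - 12531) - 26910) = 4 + 2/((-1412 - 12531) - 26910) = 4 + 2/(-13943 - 26910) = 4 + 2/(-40853) = 4 + 2*(-1/40853) = 4 - 2/40853 = 163410/40853 ≈ 4.0000)
41499 + a = 41499 + 163410/40853 = 1695522057/40853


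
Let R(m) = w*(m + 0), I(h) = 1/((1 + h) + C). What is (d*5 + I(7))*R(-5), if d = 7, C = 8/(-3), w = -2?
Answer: 2815/8 ≈ 351.88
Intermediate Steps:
C = -8/3 (C = 8*(-⅓) = -8/3 ≈ -2.6667)
I(h) = 1/(-5/3 + h) (I(h) = 1/((1 + h) - 8/3) = 1/(-5/3 + h))
R(m) = -2*m (R(m) = -2*(m + 0) = -2*m)
(d*5 + I(7))*R(-5) = (7*5 + 3/(-5 + 3*7))*(-2*(-5)) = (35 + 3/(-5 + 21))*10 = (35 + 3/16)*10 = (563/16)*10 = 2815/8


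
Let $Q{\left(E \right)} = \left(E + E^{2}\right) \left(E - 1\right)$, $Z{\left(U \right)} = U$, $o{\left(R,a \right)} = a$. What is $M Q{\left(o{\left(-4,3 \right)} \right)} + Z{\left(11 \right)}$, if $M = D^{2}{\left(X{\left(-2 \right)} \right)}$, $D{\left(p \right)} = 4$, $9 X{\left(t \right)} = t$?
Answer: $395$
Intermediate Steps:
$X{\left(t \right)} = \frac{t}{9}$
$M = 16$ ($M = 4^{2} = 16$)
$Q{\left(E \right)} = \left(-1 + E\right) \left(E + E^{2}\right)$ ($Q{\left(E \right)} = \left(E + E^{2}\right) \left(-1 + E\right) = \left(-1 + E\right) \left(E + E^{2}\right)$)
$M Q{\left(o{\left(-4,3 \right)} \right)} + Z{\left(11 \right)} = 16 \left(3^{3} - 3\right) + 11 = 16 \left(27 - 3\right) + 11 = 16 \cdot 24 + 11 = 384 + 11 = 395$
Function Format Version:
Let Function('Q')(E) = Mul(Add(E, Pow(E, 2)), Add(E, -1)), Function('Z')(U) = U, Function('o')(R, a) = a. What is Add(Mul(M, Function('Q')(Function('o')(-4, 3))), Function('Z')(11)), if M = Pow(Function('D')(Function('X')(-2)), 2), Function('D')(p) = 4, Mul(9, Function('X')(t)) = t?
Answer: 395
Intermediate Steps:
Function('X')(t) = Mul(Rational(1, 9), t)
M = 16 (M = Pow(4, 2) = 16)
Function('Q')(E) = Mul(Add(-1, E), Add(E, Pow(E, 2))) (Function('Q')(E) = Mul(Add(E, Pow(E, 2)), Add(-1, E)) = Mul(Add(-1, E), Add(E, Pow(E, 2))))
Add(Mul(M, Function('Q')(Function('o')(-4, 3))), Function('Z')(11)) = Add(Mul(16, Add(Pow(3, 3), Mul(-1, 3))), 11) = Add(Mul(16, Add(27, -3)), 11) = Add(Mul(16, 24), 11) = Add(384, 11) = 395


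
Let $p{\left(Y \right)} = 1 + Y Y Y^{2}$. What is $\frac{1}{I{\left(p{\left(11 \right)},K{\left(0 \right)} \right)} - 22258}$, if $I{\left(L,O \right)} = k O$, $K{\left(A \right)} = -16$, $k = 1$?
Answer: $- \frac{1}{22274} \approx -4.4895 \cdot 10^{-5}$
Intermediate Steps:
$p{\left(Y \right)} = 1 + Y^{4}$ ($p{\left(Y \right)} = 1 + Y Y^{3} = 1 + Y^{4}$)
$I{\left(L,O \right)} = O$ ($I{\left(L,O \right)} = 1 O = O$)
$\frac{1}{I{\left(p{\left(11 \right)},K{\left(0 \right)} \right)} - 22258} = \frac{1}{-16 - 22258} = \frac{1}{-22274} = - \frac{1}{22274}$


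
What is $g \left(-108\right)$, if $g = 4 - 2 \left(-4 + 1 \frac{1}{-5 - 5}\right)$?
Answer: $- \frac{6588}{5} \approx -1317.6$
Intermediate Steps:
$g = \frac{61}{5}$ ($g = 4 - 2 \left(-4 + 1 \frac{1}{-10}\right) = 4 - 2 \left(-4 + 1 \left(- \frac{1}{10}\right)\right) = 4 - 2 \left(-4 - \frac{1}{10}\right) = 4 - - \frac{41}{5} = 4 + \frac{41}{5} = \frac{61}{5} \approx 12.2$)
$g \left(-108\right) = \frac{61}{5} \left(-108\right) = - \frac{6588}{5}$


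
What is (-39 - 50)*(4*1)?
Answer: -356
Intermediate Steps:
(-39 - 50)*(4*1) = -89*4 = -356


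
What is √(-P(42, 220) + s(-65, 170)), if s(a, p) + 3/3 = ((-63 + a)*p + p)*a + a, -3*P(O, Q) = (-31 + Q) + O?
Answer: 3*√155929 ≈ 1184.6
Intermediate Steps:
P(O, Q) = 31/3 - O/3 - Q/3 (P(O, Q) = -((-31 + Q) + O)/3 = -(-31 + O + Q)/3 = 31/3 - O/3 - Q/3)
s(a, p) = -1 + a + a*(p + p*(-63 + a)) (s(a, p) = -1 + (((-63 + a)*p + p)*a + a) = -1 + ((p*(-63 + a) + p)*a + a) = -1 + ((p + p*(-63 + a))*a + a) = -1 + (a*(p + p*(-63 + a)) + a) = -1 + (a + a*(p + p*(-63 + a))) = -1 + a + a*(p + p*(-63 + a)))
√(-P(42, 220) + s(-65, 170)) = √(-(31/3 - ⅓*42 - ⅓*220) + (-1 - 65 + 170*(-65)² - 62*(-65)*170)) = √(-(31/3 - 14 - 220/3) + (-1 - 65 + 170*4225 + 685100)) = √(-1*(-77) + (-1 - 65 + 718250 + 685100)) = √(77 + 1403284) = √1403361 = 3*√155929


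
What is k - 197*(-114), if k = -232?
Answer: 22226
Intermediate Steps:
k - 197*(-114) = -232 - 197*(-114) = -232 + 22458 = 22226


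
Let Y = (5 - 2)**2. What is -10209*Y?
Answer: -91881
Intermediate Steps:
Y = 9 (Y = 3**2 = 9)
-10209*Y = -10209*9 = -91881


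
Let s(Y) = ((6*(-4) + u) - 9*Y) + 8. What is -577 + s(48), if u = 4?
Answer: -1021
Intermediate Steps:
s(Y) = -12 - 9*Y (s(Y) = ((6*(-4) + 4) - 9*Y) + 8 = ((-24 + 4) - 9*Y) + 8 = (-20 - 9*Y) + 8 = -12 - 9*Y)
-577 + s(48) = -577 + (-12 - 9*48) = -577 + (-12 - 432) = -577 - 444 = -1021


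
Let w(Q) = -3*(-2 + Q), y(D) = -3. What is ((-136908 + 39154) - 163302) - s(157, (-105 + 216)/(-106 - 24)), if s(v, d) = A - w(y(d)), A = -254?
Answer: -260787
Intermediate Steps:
w(Q) = 6 - 3*Q
s(v, d) = -269 (s(v, d) = -254 - (6 - 3*(-3)) = -254 - (6 + 9) = -254 - 1*15 = -254 - 15 = -269)
((-136908 + 39154) - 163302) - s(157, (-105 + 216)/(-106 - 24)) = ((-136908 + 39154) - 163302) - 1*(-269) = (-97754 - 163302) + 269 = -261056 + 269 = -260787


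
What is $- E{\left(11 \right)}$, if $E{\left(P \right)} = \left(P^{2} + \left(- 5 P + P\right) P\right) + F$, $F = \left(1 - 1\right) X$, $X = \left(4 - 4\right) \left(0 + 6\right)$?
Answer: $363$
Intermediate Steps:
$X = 0$ ($X = 0 \cdot 6 = 0$)
$F = 0$ ($F = \left(1 - 1\right) 0 = 0 \cdot 0 = 0$)
$E{\left(P \right)} = - 3 P^{2}$ ($E{\left(P \right)} = \left(P^{2} + \left(- 5 P + P\right) P\right) + 0 = \left(P^{2} + - 4 P P\right) + 0 = \left(P^{2} - 4 P^{2}\right) + 0 = - 3 P^{2} + 0 = - 3 P^{2}$)
$- E{\left(11 \right)} = - \left(-3\right) 11^{2} = - \left(-3\right) 121 = \left(-1\right) \left(-363\right) = 363$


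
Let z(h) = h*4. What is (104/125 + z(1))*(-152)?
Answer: -91808/125 ≈ -734.46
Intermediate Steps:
z(h) = 4*h
(104/125 + z(1))*(-152) = (104/125 + 4*1)*(-152) = (104*(1/125) + 4)*(-152) = (104/125 + 4)*(-152) = (604/125)*(-152) = -91808/125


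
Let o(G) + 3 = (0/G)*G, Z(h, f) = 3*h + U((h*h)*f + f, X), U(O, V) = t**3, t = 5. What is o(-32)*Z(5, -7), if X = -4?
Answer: -420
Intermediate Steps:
U(O, V) = 125 (U(O, V) = 5**3 = 125)
Z(h, f) = 125 + 3*h (Z(h, f) = 3*h + 125 = 125 + 3*h)
o(G) = -3 (o(G) = -3 + (0/G)*G = -3 + 0*G = -3 + 0 = -3)
o(-32)*Z(5, -7) = -3*(125 + 3*5) = -3*(125 + 15) = -3*140 = -420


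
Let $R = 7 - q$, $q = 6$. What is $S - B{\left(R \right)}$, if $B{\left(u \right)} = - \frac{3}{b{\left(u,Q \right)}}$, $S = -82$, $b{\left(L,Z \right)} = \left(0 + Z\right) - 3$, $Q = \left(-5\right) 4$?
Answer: $- \frac{1889}{23} \approx -82.13$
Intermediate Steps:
$Q = -20$
$b{\left(L,Z \right)} = -3 + Z$ ($b{\left(L,Z \right)} = Z - 3 = -3 + Z$)
$R = 1$ ($R = 7 - 6 = 1$)
$B{\left(u \right)} = \frac{3}{23}$ ($B{\left(u \right)} = - \frac{3}{-3 - 20} = - \frac{3}{-23} = \left(-3\right) \left(- \frac{1}{23}\right) = \frac{3}{23}$)
$S - B{\left(R \right)} = -82 - \frac{3}{23} = - \frac{1889}{23}$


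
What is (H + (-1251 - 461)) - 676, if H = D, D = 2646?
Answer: 258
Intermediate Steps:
H = 2646
(H + (-1251 - 461)) - 676 = (2646 + (-1251 - 461)) - 676 = (2646 - 1712) - 676 = 934 - 676 = 258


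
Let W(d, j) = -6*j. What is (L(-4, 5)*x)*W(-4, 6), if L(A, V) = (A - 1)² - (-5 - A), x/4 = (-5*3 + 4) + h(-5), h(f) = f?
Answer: 59904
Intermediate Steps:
x = -64 (x = 4*((-5*3 + 4) - 5) = 4*((-15 + 4) - 5) = 4*(-11 - 5) = 4*(-16) = -64)
L(A, V) = 5 + A + (-1 + A)² (L(A, V) = (-1 + A)² + (5 + A) = 5 + A + (-1 + A)²)
(L(-4, 5)*x)*W(-4, 6) = ((6 + (-4)² - 1*(-4))*(-64))*(-6*6) = ((6 + 16 + 4)*(-64))*(-36) = (26*(-64))*(-36) = -1664*(-36) = 59904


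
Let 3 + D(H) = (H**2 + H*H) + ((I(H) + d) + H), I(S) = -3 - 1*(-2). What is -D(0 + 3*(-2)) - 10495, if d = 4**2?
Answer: -10573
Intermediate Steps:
I(S) = -1 (I(S) = -3 + 2 = -1)
d = 16
D(H) = 12 + H + 2*H**2 (D(H) = -3 + ((H**2 + H*H) + ((-1 + 16) + H)) = -3 + ((H**2 + H**2) + (15 + H)) = -3 + (2*H**2 + (15 + H)) = -3 + (15 + H + 2*H**2) = 12 + H + 2*H**2)
-D(0 + 3*(-2)) - 10495 = -(12 + (0 + 3*(-2)) + 2*(0 + 3*(-2))**2) - 10495 = -(12 + (0 - 6) + 2*(0 - 6)**2) - 10495 = -(12 - 6 + 2*(-6)**2) - 10495 = -(12 - 6 + 2*36) - 10495 = -(12 - 6 + 72) - 10495 = -1*78 - 10495 = -78 - 10495 = -10573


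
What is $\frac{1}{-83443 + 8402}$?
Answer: $- \frac{1}{75041} \approx -1.3326 \cdot 10^{-5}$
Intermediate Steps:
$\frac{1}{-83443 + 8402} = \frac{1}{-75041} = - \frac{1}{75041}$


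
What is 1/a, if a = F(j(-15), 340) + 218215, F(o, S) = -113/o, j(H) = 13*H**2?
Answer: 2925/638278762 ≈ 4.5826e-6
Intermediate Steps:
a = 638278762/2925 (a = -113/(13*(-15)**2) + 218215 = -113/(13*225) + 218215 = -113/2925 + 218215 = 638278762/2925 ≈ 2.1822e+5)
1/a = 1/(638278762/2925) = 2925/638278762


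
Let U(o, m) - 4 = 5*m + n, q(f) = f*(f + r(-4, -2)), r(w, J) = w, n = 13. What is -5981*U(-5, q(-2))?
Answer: -460537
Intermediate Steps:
q(f) = f*(-4 + f) (q(f) = f*(f - 4) = f*(-4 + f))
U(o, m) = 17 + 5*m (U(o, m) = 4 + (5*m + 13) = 4 + (13 + 5*m) = 17 + 5*m)
-5981*U(-5, q(-2)) = -5981*(17 + 5*(-2*(-4 - 2))) = -5981*(17 + 5*(-2*(-6))) = -5981*(17 + 5*12) = -5981*(17 + 60) = -5981*77 = -460537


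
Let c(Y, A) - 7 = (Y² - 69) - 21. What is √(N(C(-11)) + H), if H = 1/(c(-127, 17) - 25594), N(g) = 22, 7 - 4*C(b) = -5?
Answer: √501401285/4774 ≈ 4.6904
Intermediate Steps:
C(b) = 3 (C(b) = 7/4 - ¼*(-5) = 7/4 + 5/4 = 3)
c(Y, A) = -83 + Y² (c(Y, A) = 7 + ((Y² - 69) - 21) = 7 + ((-69 + Y²) - 21) = 7 + (-90 + Y²) = -83 + Y²)
H = -1/9548 (H = 1/((-83 + (-127)²) - 25594) = 1/((-83 + 16129) - 25594) = 1/(16046 - 25594) = 1/(-9548) = -1/9548 ≈ -0.00010473)
√(N(C(-11)) + H) = √(22 - 1/9548) = √(210055/9548) = √501401285/4774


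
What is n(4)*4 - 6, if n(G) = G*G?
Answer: 58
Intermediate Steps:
n(G) = G²
n(4)*4 - 6 = 4²*4 - 6 = 16*4 - 6 = 64 - 6 = 58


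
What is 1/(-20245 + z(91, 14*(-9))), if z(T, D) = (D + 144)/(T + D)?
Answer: -35/708593 ≈ -4.9394e-5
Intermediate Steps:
z(T, D) = (144 + D)/(D + T)
1/(-20245 + z(91, 14*(-9))) = 1/(-20245 + (144 + 14*(-9))/(14*(-9) + 91)) = 1/(-20245 + (144 - 126)/(-126 + 91)) = 1/(-20245 + 18/(-35)) = 1/(-20245 - 1/35*18) = 1/(-20245 - 18/35) = 1/(-708593/35) = -35/708593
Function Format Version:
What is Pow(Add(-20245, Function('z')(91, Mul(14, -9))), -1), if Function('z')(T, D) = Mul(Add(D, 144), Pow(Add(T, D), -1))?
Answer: Rational(-35, 708593) ≈ -4.9394e-5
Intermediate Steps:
Function('z')(T, D) = Mul(Pow(Add(D, T), -1), Add(144, D)) (Function('z')(T, D) = Mul(Add(144, D), Pow(Add(D, T), -1)) = Mul(Pow(Add(D, T), -1), Add(144, D)))
Pow(Add(-20245, Function('z')(91, Mul(14, -9))), -1) = Pow(Add(-20245, Mul(Pow(Add(Mul(14, -9), 91), -1), Add(144, Mul(14, -9)))), -1) = Pow(Add(-20245, Mul(Pow(Add(-126, 91), -1), Add(144, -126))), -1) = Pow(Add(-20245, Mul(Pow(-35, -1), 18)), -1) = Pow(Add(-20245, Mul(Rational(-1, 35), 18)), -1) = Pow(Add(-20245, Rational(-18, 35)), -1) = Pow(Rational(-708593, 35), -1) = Rational(-35, 708593)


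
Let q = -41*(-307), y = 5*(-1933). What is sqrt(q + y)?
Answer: sqrt(2922) ≈ 54.056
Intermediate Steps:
y = -9665
q = 12587
sqrt(q + y) = sqrt(12587 - 9665) = sqrt(2922)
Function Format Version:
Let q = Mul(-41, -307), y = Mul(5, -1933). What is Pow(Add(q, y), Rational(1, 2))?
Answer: Pow(2922, Rational(1, 2)) ≈ 54.056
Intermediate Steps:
y = -9665
q = 12587
Pow(Add(q, y), Rational(1, 2)) = Pow(Add(12587, -9665), Rational(1, 2)) = Pow(2922, Rational(1, 2))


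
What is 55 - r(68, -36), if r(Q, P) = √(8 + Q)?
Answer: 55 - 2*√19 ≈ 46.282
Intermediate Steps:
55 - r(68, -36) = 55 - √(8 + 68) = 55 - √76 = 55 - 2*√19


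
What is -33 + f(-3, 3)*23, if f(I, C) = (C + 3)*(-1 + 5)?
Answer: 519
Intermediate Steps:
f(I, C) = 12 + 4*C (f(I, C) = (3 + C)*4 = 12 + 4*C)
-33 + f(-3, 3)*23 = -33 + (12 + 4*3)*23 = -33 + (12 + 12)*23 = -33 + 24*23 = -33 + 552 = 519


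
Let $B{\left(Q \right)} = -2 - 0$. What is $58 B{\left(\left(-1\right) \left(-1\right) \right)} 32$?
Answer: $-3712$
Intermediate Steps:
$B{\left(Q \right)} = -2$ ($B{\left(Q \right)} = -2 + 0 = -2$)
$58 B{\left(\left(-1\right) \left(-1\right) \right)} 32 = 58 \left(-2\right) 32 = \left(-116\right) 32 = -3712$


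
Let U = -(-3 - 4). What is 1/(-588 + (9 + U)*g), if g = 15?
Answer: -1/348 ≈ -0.0028736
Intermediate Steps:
U = 7 (U = -1*(-7) = 7)
1/(-588 + (9 + U)*g) = 1/(-588 + (9 + 7)*15) = 1/(-588 + 16*15) = 1/(-588 + 240) = 1/(-348) = -1/348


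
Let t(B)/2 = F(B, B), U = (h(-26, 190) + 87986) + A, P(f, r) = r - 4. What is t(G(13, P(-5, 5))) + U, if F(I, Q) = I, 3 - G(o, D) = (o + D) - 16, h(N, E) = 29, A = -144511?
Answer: -56486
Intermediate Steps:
P(f, r) = -4 + r
G(o, D) = 19 - D - o (G(o, D) = 3 - ((o + D) - 16) = 3 - ((D + o) - 16) = 3 - (-16 + D + o) = 3 + (16 - D - o) = 19 - D - o)
U = -56496 (U = (29 + 87986) - 144511 = 88015 - 144511 = -56496)
t(B) = 2*B
t(G(13, P(-5, 5))) + U = 2*(19 - (-4 + 5) - 1*13) - 56496 = 2*(19 - 1*1 - 13) - 56496 = 2*(19 - 1 - 13) - 56496 = 2*5 - 56496 = 10 - 56496 = -56486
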